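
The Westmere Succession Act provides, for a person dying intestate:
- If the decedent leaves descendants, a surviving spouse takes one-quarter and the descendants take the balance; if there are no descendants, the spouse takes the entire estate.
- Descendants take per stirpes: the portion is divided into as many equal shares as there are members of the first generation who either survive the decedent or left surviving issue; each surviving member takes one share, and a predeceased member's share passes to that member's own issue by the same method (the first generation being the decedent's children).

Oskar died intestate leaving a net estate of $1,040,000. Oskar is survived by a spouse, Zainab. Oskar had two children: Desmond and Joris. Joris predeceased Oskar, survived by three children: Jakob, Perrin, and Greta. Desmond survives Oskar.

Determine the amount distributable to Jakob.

Zainab takes one-quarter of $1,040,000 = $260,000. The remaining $780,000 passes to the descendants.
The descendants' portion ($780,000) is divided into 2 shares of $390,000: Desmond takes $390,000; Joris's $390,000 share passes to Joris's issue.
Joris's share ($390,000) is divided into 3 shares of $130,000: Jakob, Perrin, and Greta each take $130,000.

Jakob receives $130,000.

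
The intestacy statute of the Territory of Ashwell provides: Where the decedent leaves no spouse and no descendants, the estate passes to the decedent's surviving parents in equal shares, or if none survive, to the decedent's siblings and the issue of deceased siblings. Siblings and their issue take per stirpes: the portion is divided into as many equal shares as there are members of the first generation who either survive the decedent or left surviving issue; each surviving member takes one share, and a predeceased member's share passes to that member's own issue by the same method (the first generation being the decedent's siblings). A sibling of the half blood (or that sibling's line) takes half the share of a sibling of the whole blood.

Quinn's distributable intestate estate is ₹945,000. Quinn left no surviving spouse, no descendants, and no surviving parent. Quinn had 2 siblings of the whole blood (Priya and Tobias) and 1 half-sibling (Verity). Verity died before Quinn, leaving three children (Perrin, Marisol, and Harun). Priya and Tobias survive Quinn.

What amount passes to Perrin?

The entire ₹945,000 passes to the siblings and their issue.
Counting each half-blood sibling's line as half a unit, there are 5/2 units in ₹945,000, so one unit is ₹378,000. Whole-blood lines (Priya and Tobias) take ₹378,000 each; half-blood lines (Verity) take ₹189,000 each.
Verity's share (₹189,000) is divided into 3 shares of ₹63,000: Perrin, Marisol, and Harun each take ₹63,000.

Perrin receives ₹63,000.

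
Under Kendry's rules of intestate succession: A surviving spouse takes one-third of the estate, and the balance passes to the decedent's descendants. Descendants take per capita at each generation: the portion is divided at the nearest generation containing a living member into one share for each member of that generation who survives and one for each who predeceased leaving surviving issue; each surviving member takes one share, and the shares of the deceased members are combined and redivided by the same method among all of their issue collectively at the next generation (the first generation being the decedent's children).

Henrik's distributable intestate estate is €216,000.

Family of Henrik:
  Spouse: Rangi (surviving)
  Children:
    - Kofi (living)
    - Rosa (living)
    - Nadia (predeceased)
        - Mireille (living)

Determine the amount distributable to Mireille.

Rangi takes one-third of €216,000 = €72,000. The remaining €144,000 passes to the descendants.
The descendants' portion (€144,000) is divided at the children's generation into 3 shares of €48,000. Kofi and Rosa each take €48,000. The remaining share for the deceased Nadia (€48,000) is carried to the next generation.
That pool (€48,000) passes entirely to Mireille, the sole taker at the grandchildren's generation.

Mireille receives €48,000.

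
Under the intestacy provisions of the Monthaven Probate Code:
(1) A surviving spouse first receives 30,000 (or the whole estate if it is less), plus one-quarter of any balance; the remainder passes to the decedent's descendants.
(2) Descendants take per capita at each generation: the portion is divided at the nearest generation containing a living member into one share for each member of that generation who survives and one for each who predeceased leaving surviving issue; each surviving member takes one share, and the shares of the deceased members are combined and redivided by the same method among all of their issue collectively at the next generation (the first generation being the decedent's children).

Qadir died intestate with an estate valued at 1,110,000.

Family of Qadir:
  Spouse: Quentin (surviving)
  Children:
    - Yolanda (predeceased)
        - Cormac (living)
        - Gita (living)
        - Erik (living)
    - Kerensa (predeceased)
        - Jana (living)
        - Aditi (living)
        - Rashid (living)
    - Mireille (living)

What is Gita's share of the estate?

Gita receives 90,000.

Quentin first takes 30,000, leaving a balance of 1,080,000. Quentin then takes one-quarter of the balance (270,000), for a total of 300,000. The remaining 810,000 passes to the descendants.
The descendants' portion (810,000) is divided at the children's generation into 3 shares of 270,000. Mireille takes 270,000. The 2 shares of the deceased (Yolanda and Kerensa) are combined into a pool of 540,000.
That pool (540,000) is divided at the grandchildren's generation equally among Cormac, Gita, Erik, Jana, Aditi, and Rashid: 90,000 each.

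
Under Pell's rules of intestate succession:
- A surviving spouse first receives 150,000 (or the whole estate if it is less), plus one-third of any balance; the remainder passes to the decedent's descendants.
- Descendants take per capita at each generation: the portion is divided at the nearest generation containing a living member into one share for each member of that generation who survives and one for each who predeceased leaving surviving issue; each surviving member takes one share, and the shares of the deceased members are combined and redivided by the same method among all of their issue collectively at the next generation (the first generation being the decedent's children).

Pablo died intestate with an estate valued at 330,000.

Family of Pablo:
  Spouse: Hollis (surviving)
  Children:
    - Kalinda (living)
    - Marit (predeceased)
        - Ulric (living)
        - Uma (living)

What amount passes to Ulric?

Hollis first takes 150,000, leaving a balance of 180,000. Hollis then takes one-third of the balance (60,000), for a total of 210,000. The remaining 120,000 passes to the descendants.
The descendants' portion (120,000) is divided at the children's generation into 2 shares of 60,000. Kalinda takes 60,000. The remaining share for the deceased Marit (60,000) is carried to the next generation.
That pool (60,000) is divided at the grandchildren's generation equally among Ulric and Uma: 30,000 each.

Ulric receives 30,000.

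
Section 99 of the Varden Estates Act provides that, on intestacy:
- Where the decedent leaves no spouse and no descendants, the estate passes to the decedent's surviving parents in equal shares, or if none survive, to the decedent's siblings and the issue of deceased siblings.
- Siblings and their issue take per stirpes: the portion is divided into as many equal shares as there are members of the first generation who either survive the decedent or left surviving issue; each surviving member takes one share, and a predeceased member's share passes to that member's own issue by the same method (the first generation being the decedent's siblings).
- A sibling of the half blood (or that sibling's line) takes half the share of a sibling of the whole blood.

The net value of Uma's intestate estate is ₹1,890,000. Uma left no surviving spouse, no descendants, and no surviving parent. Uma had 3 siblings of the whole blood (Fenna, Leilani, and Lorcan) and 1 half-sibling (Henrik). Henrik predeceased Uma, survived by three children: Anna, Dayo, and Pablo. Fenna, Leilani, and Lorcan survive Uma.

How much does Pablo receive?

The entire ₹1,890,000 passes to the siblings and their issue.
Counting each half-blood sibling's line as half a unit, there are 7/2 units in ₹1,890,000, so one unit is ₹540,000. Whole-blood lines (Fenna, Leilani, and Lorcan) take ₹540,000 each; half-blood lines (Henrik) take ₹270,000 each.
Henrik's share (₹270,000) is divided into 3 shares of ₹90,000: Anna, Dayo, and Pablo each take ₹90,000.

Pablo receives ₹90,000.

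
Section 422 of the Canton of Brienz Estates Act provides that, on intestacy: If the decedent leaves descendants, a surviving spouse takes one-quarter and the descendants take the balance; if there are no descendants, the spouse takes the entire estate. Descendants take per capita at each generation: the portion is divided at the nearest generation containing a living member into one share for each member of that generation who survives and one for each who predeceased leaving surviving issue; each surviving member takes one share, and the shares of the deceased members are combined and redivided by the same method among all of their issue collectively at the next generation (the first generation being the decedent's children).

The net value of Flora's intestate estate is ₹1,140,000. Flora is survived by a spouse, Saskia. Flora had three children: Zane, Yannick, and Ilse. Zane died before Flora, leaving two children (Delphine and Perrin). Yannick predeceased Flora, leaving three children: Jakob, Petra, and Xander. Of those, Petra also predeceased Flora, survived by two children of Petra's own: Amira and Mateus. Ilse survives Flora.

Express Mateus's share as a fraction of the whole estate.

Saskia takes one-quarter of ₹1,140,000 = ₹285,000. The remaining ₹855,000 passes to the descendants.
The descendants' portion (₹855,000) is divided at the children's generation into 3 shares of ₹285,000. Ilse takes ₹285,000. The 2 shares of the deceased (Zane and Yannick) are combined into a pool of ₹570,000.
That pool (₹570,000) is divided at the grandchildren's generation into 5 shares of ₹114,000. Delphine, Perrin, Jakob, and Xander each take ₹114,000. The remaining share for the deceased Petra (₹114,000) is carried to the next generation.
That pool (₹114,000) is divided at the great-grandchildren's generation equally among Amira and Mateus: ₹57,000 each.

Mateus receives 1/20 of the estate.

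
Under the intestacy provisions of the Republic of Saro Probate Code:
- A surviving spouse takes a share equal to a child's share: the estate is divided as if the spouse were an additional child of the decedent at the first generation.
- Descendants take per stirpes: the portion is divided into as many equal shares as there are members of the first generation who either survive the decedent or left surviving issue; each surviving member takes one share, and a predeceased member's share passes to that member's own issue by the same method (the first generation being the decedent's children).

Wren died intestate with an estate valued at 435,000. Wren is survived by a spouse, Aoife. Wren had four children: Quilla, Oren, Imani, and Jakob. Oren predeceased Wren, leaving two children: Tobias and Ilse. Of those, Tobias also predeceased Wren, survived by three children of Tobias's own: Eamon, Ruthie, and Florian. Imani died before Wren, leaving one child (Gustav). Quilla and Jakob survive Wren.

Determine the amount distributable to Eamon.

Eamon receives 14,500.

The spouse counts as an additional share at the children's level, so there are 5 primary shares of 87,000. Aoife takes one such share (87,000).
The children's combined portion (348,000) is divided into 4 shares of 87,000: Quilla and Jakob each take 87,000; Oren's 87,000 share passes to Oren's issue; Imani's 87,000 share passes to Imani's issue.
Oren's share (87,000) is divided into 2 shares of 43,500: Ilse takes 43,500; Tobias's 43,500 share passes to Tobias's issue.
Tobias's share (43,500) is divided into 3 shares of 14,500: Eamon, Ruthie, and Florian each take 14,500.
Imani's share (87,000) passes entirely to Gustav.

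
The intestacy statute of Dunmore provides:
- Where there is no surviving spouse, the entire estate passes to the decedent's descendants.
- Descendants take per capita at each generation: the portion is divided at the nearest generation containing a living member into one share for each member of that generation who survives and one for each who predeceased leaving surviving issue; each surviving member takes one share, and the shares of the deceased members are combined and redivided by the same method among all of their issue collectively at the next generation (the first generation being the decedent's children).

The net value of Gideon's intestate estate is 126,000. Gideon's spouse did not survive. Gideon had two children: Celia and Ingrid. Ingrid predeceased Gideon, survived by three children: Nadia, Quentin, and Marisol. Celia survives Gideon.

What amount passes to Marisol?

The entire 126,000 passes to the descendants.
That amount (126,000) is divided at the children's generation into 2 shares of 63,000. Celia takes 63,000. The remaining share for the deceased Ingrid (63,000) is carried to the next generation.
That pool (63,000) is divided at the grandchildren's generation equally among Nadia, Quentin, and Marisol: 21,000 each.

Marisol receives 21,000.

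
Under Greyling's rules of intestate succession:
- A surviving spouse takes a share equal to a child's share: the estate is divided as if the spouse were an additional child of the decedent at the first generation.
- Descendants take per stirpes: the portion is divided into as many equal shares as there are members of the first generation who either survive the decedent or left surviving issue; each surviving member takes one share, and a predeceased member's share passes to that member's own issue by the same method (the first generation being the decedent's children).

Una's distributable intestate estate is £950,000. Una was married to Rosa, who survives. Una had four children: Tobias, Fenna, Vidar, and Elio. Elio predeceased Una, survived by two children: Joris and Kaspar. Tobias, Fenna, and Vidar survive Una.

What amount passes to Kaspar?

Kaspar receives £95,000.

The spouse counts as an additional share at the children's level, so there are 5 primary shares of £190,000. Rosa takes one such share (£190,000).
The children's combined portion (£760,000) is divided into 4 shares of £190,000: Tobias, Fenna, and Vidar each take £190,000; Elio's £190,000 share passes to Elio's issue.
Elio's share (£190,000) is divided into 2 shares of £95,000: Joris and Kaspar each take £95,000.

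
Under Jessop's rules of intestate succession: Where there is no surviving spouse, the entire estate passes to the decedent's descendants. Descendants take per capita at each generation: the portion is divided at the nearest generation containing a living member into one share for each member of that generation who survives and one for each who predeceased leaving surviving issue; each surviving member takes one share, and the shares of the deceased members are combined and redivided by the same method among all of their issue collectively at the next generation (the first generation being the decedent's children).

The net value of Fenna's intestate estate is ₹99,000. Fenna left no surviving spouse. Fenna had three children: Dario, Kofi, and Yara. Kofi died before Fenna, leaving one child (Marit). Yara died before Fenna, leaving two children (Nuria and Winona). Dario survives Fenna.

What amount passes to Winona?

Winona receives ₹22,000.

The entire ₹99,000 passes to the descendants.
That amount (₹99,000) is divided at the children's generation into 3 shares of ₹33,000. Dario takes ₹33,000. The 2 shares of the deceased (Kofi and Yara) are combined into a pool of ₹66,000.
That pool (₹66,000) is divided at the grandchildren's generation equally among Marit, Nuria, and Winona: ₹22,000 each.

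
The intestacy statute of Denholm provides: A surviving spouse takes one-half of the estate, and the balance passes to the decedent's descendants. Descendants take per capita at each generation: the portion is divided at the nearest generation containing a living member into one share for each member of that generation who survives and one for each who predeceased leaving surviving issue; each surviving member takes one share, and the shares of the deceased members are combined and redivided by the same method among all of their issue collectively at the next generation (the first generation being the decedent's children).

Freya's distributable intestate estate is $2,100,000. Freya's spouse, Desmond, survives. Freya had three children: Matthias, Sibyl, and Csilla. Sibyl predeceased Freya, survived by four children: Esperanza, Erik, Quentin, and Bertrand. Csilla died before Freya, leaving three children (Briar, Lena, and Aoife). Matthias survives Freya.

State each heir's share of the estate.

Desmond takes one-half of $2,100,000 = $1,050,000. The remaining $1,050,000 passes to the descendants.
The descendants' portion ($1,050,000) is divided at the children's generation into 3 shares of $350,000. Matthias takes $350,000. The 2 shares of the deceased (Sibyl and Csilla) are combined into a pool of $700,000.
That pool ($700,000) is divided at the grandchildren's generation equally among Esperanza, Erik, Quentin, Bertrand, Briar, Lena, and Aoife: $100,000 each.

Desmond: $1,050,000; Matthias: $350,000; Esperanza: $100,000; Erik: $100,000; Quentin: $100,000; Bertrand: $100,000; Briar: $100,000; Lena: $100,000; Aoife: $100,000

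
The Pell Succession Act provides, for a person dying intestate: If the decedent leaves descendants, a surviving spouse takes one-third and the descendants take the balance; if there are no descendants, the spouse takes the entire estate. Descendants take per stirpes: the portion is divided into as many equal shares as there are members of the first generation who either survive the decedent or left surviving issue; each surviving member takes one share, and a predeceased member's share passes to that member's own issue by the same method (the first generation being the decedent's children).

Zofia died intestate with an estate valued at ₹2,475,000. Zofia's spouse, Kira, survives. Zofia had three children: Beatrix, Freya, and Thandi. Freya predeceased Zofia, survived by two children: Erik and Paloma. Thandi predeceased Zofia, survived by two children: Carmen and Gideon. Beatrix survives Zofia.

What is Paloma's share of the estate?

Paloma receives ₹275,000.

Kira takes one-third of ₹2,475,000 = ₹825,000. The remaining ₹1,650,000 passes to the descendants.
The descendants' portion (₹1,650,000) is divided into 3 shares of ₹550,000: Beatrix takes ₹550,000; Freya's ₹550,000 share passes to Freya's issue; Thandi's ₹550,000 share passes to Thandi's issue.
Freya's share (₹550,000) is divided into 2 shares of ₹275,000: Erik and Paloma each take ₹275,000.
Thandi's share (₹550,000) is divided into 2 shares of ₹275,000: Carmen and Gideon each take ₹275,000.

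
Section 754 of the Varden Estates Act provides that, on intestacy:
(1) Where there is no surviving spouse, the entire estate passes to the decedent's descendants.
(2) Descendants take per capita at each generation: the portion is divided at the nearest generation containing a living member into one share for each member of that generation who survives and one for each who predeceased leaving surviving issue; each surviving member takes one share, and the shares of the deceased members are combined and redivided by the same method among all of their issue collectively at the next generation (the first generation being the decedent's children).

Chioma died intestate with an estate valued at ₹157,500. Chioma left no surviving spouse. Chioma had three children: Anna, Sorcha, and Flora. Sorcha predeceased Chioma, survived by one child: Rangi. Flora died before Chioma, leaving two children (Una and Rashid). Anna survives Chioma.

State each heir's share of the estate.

The entire ₹157,500 passes to the descendants.
That amount (₹157,500) is divided at the children's generation into 3 shares of ₹52,500. Anna takes ₹52,500. The 2 shares of the deceased (Sorcha and Flora) are combined into a pool of ₹105,000.
That pool (₹105,000) is divided at the grandchildren's generation equally among Rangi, Una, and Rashid: ₹35,000 each.

Anna: ₹52,500; Rangi: ₹35,000; Una: ₹35,000; Rashid: ₹35,000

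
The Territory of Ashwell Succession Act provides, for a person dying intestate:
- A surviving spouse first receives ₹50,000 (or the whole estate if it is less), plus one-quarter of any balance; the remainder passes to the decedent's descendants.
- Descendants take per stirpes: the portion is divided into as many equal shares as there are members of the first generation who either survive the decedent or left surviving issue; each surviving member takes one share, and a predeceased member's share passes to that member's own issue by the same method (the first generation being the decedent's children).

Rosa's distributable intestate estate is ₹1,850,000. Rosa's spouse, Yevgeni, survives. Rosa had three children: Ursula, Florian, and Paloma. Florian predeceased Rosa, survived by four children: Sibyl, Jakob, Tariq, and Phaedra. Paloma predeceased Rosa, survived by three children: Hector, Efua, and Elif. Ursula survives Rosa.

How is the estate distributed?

Yevgeni first takes ₹50,000, leaving a balance of ₹1,800,000. Yevgeni then takes one-quarter of the balance (₹450,000), for a total of ₹500,000. The remaining ₹1,350,000 passes to the descendants.
The descendants' portion (₹1,350,000) is divided into 3 shares of ₹450,000: Ursula takes ₹450,000; Florian's ₹450,000 share passes to Florian's issue; Paloma's ₹450,000 share passes to Paloma's issue.
Florian's share (₹450,000) is divided into 4 shares of ₹112,500: Sibyl, Jakob, Tariq, and Phaedra each take ₹112,500.
Paloma's share (₹450,000) is divided into 3 shares of ₹150,000: Hector, Efua, and Elif each take ₹150,000.

Yevgeni: ₹500,000; Ursula: ₹450,000; Sibyl: ₹112,500; Jakob: ₹112,500; Tariq: ₹112,500; Phaedra: ₹112,500; Hector: ₹150,000; Efua: ₹150,000; Elif: ₹150,000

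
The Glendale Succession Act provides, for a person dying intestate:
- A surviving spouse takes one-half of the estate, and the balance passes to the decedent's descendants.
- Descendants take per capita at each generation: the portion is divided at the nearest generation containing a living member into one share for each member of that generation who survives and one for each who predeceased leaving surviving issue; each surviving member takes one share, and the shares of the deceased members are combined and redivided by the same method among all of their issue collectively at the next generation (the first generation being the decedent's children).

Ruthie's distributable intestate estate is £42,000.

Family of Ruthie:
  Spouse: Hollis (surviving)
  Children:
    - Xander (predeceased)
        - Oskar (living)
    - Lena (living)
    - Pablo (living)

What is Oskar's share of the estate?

Oskar receives £7,000.

Hollis takes one-half of £42,000 = £21,000. The remaining £21,000 passes to the descendants.
The descendants' portion (£21,000) is divided at the children's generation into 3 shares of £7,000. Lena and Pablo each take £7,000. The remaining share for the deceased Xander (£7,000) is carried to the next generation.
That pool (£7,000) passes entirely to Oskar, the sole taker at the grandchildren's generation.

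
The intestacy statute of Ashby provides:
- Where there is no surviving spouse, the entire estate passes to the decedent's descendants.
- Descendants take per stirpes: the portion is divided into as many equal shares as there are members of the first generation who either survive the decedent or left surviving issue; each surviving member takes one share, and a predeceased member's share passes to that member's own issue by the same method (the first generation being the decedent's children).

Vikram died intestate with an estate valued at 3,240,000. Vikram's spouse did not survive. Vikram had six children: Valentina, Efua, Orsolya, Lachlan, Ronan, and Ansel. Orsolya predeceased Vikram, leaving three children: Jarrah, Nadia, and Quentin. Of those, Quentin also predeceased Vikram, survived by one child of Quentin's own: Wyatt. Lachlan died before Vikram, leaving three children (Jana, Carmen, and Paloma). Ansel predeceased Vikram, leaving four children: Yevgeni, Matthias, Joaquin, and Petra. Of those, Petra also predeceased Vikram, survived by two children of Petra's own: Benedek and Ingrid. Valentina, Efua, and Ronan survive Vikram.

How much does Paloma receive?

The entire 3,240,000 passes to the descendants.
That amount (3,240,000) is divided into 6 shares of 540,000: Valentina, Efua, and Ronan each take 540,000; Orsolya's 540,000 share passes to Orsolya's issue; Lachlan's 540,000 share passes to Lachlan's issue; Ansel's 540,000 share passes to Ansel's issue.
Orsolya's share (540,000) is divided into 3 shares of 180,000: Jarrah and Nadia each take 180,000; Quentin's 180,000 share passes to Quentin's issue.
Quentin's share (180,000) passes entirely to Wyatt.
Lachlan's share (540,000) is divided into 3 shares of 180,000: Jana, Carmen, and Paloma each take 180,000.
Ansel's share (540,000) is divided into 4 shares of 135,000: Yevgeni, Matthias, and Joaquin each take 135,000; Petra's 135,000 share passes to Petra's issue.
Petra's share (135,000) is divided into 2 shares of 67,500: Benedek and Ingrid each take 67,500.

Paloma receives 180,000.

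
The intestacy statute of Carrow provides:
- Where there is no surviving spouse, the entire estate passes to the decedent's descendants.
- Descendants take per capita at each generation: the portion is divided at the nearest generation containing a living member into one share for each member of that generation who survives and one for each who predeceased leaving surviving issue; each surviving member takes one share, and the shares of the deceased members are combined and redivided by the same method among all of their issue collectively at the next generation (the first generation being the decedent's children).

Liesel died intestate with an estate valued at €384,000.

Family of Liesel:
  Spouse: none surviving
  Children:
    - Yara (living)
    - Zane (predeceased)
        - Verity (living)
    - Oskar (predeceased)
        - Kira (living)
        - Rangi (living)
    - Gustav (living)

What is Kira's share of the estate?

The entire €384,000 passes to the descendants.
That amount (€384,000) is divided at the children's generation into 4 shares of €96,000. Yara and Gustav each take €96,000. The 2 shares of the deceased (Zane and Oskar) are combined into a pool of €192,000.
That pool (€192,000) is divided at the grandchildren's generation equally among Verity, Kira, and Rangi: €64,000 each.

Kira receives €64,000.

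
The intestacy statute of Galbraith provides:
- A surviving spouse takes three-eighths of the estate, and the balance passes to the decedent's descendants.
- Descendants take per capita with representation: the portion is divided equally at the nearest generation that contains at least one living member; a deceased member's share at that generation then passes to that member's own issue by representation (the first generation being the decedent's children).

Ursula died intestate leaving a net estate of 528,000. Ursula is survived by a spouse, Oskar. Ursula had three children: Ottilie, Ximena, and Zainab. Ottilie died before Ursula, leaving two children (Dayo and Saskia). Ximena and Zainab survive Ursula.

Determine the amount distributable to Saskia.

Saskia receives 55,000.

Oskar takes three-eighths of 528,000 = 198,000. The remaining 330,000 passes to the descendants.
The descendants' portion (330,000) is divided into 3 shares of 110,000: Ximena and Zainab each take 110,000; Ottilie's 110,000 share passes to Ottilie's issue.
Ottilie's share (110,000) is divided into 2 shares of 55,000: Dayo and Saskia each take 55,000.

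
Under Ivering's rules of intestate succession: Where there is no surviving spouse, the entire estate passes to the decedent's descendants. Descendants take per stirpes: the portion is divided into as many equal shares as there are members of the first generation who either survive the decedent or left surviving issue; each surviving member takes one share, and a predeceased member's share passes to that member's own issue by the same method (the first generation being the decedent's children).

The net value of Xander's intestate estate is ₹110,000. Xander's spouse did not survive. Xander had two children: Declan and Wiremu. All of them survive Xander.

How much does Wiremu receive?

Wiremu receives ₹55,000.

The entire ₹110,000 passes to the descendants.
That amount (₹110,000) is divided into 2 shares of ₹55,000: Declan and Wiremu each take ₹55,000.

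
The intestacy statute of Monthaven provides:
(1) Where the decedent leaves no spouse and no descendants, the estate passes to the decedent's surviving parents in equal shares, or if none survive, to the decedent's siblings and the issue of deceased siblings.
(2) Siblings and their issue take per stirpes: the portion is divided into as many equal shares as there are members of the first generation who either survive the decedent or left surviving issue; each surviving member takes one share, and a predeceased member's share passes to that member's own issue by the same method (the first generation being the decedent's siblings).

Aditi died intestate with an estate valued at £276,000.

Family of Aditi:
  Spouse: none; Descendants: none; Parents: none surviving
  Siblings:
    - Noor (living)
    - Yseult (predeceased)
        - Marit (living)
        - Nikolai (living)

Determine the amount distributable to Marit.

Marit receives £69,000.

The entire £276,000 passes to the siblings and their issue.
That amount (£276,000) is divided into 2 shares of £138,000: Noor takes £138,000; Yseult's £138,000 share passes to Yseult's issue.
Yseult's share (£138,000) is divided into 2 shares of £69,000: Marit and Nikolai each take £69,000.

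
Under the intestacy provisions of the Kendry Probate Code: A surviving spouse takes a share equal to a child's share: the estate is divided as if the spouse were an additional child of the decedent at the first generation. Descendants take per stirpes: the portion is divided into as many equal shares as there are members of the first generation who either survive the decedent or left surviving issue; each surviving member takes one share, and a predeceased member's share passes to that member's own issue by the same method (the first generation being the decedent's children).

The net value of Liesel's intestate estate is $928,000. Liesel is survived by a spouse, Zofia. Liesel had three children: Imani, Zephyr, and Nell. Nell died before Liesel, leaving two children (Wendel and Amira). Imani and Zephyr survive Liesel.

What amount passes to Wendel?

Wendel receives $116,000.

The spouse counts as an additional share at the children's level, so there are 4 primary shares of $232,000. Zofia takes one such share ($232,000).
The children's combined portion ($696,000) is divided into 3 shares of $232,000: Imani and Zephyr each take $232,000; Nell's $232,000 share passes to Nell's issue.
Nell's share ($232,000) is divided into 2 shares of $116,000: Wendel and Amira each take $116,000.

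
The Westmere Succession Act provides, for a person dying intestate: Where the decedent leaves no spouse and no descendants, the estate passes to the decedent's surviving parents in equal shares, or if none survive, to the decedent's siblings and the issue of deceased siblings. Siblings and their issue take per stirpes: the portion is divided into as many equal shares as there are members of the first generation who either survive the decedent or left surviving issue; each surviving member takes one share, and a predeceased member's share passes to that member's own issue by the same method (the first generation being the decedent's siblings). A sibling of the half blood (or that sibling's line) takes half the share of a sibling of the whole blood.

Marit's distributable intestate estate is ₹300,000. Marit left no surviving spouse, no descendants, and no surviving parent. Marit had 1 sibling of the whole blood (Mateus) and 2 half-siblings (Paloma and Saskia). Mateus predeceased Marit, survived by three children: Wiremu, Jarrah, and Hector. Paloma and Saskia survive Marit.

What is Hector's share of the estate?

Hector receives ₹50,000.

The entire ₹300,000 passes to the siblings and their issue.
Counting each half-blood sibling's line as half a unit, there are 2 units in ₹300,000, so one unit is ₹150,000. Whole-blood lines (Mateus) take ₹150,000 each; half-blood lines (Paloma and Saskia) take ₹75,000 each.
Mateus's share (₹150,000) is divided into 3 shares of ₹50,000: Wiremu, Jarrah, and Hector each take ₹50,000.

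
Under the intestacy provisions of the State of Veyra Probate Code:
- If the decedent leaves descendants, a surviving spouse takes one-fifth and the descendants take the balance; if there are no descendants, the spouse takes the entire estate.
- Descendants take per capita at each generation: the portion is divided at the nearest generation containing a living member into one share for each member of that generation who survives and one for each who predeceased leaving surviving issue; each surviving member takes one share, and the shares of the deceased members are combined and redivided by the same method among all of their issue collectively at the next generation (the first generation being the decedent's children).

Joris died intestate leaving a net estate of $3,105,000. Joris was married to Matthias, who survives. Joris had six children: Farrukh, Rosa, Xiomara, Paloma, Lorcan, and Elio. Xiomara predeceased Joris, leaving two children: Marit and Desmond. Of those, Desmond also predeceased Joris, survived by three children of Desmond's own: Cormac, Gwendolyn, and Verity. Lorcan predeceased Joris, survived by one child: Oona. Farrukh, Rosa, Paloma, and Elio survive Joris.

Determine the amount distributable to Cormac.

Cormac receives $92,000.

Matthias takes one-fifth of $3,105,000 = $621,000. The remaining $2,484,000 passes to the descendants.
The descendants' portion ($2,484,000) is divided at the children's generation into 6 shares of $414,000. Farrukh, Rosa, Paloma, and Elio each take $414,000. The 2 shares of the deceased (Xiomara and Lorcan) are combined into a pool of $828,000.
That pool ($828,000) is divided at the grandchildren's generation into 3 shares of $276,000. Marit and Oona each take $276,000. The remaining share for the deceased Desmond ($276,000) is carried to the next generation.
That pool ($276,000) is divided at the great-grandchildren's generation equally among Cormac, Gwendolyn, and Verity: $92,000 each.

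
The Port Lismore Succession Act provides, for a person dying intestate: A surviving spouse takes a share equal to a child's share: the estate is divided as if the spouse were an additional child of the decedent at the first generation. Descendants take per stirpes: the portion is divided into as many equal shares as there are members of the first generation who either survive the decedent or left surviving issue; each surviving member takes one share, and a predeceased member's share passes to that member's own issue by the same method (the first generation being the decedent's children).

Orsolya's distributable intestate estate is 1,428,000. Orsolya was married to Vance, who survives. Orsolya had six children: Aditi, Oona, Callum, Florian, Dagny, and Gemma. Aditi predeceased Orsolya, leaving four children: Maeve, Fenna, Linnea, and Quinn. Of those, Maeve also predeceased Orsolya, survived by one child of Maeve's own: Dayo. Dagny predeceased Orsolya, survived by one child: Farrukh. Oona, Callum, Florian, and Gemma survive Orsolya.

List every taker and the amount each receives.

The spouse counts as an additional share at the children's level, so there are 7 primary shares of 204,000. Vance takes one such share (204,000).
The children's combined portion (1,224,000) is divided into 6 shares of 204,000: Oona, Callum, Florian, and Gemma each take 204,000; Aditi's 204,000 share passes to Aditi's issue; Dagny's 204,000 share passes to Dagny's issue.
Aditi's share (204,000) is divided into 4 shares of 51,000: Fenna, Linnea, and Quinn each take 51,000; Maeve's 51,000 share passes to Maeve's issue.
Maeve's share (51,000) passes entirely to Dayo.
Dagny's share (204,000) passes entirely to Farrukh.

Vance: 204,000; Dayo: 51,000; Fenna: 51,000; Linnea: 51,000; Quinn: 51,000; Oona: 204,000; Callum: 204,000; Florian: 204,000; Farrukh: 204,000; Gemma: 204,000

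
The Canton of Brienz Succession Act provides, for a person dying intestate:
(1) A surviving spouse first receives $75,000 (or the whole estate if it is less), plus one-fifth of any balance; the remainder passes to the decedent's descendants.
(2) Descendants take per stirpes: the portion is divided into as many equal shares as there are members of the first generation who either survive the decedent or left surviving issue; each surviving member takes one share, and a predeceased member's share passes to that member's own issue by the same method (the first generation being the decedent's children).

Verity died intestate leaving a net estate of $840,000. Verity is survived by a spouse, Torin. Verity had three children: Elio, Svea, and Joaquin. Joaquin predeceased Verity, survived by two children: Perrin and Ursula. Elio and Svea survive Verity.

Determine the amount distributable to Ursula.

Torin first takes $75,000, leaving a balance of $765,000. Torin then takes one-fifth of the balance ($153,000), for a total of $228,000. The remaining $612,000 passes to the descendants.
The descendants' portion ($612,000) is divided into 3 shares of $204,000: Elio and Svea each take $204,000; Joaquin's $204,000 share passes to Joaquin's issue.
Joaquin's share ($204,000) is divided into 2 shares of $102,000: Perrin and Ursula each take $102,000.

Ursula receives $102,000.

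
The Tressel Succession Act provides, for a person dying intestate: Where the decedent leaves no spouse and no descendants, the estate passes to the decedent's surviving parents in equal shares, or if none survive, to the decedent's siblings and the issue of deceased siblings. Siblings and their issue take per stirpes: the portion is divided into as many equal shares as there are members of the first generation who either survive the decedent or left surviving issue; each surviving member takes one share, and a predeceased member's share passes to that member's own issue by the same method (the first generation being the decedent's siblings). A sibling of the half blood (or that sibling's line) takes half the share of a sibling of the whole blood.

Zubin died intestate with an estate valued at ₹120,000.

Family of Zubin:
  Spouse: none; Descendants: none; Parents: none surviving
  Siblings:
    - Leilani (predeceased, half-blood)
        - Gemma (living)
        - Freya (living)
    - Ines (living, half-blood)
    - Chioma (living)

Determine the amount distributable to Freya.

Freya receives ₹15,000.

The entire ₹120,000 passes to the siblings and their issue.
Counting each half-blood sibling's line as half a unit, there are 2 units in ₹120,000, so one unit is ₹60,000. Whole-blood lines (Chioma) take ₹60,000 each; half-blood lines (Leilani and Ines) take ₹30,000 each.
Leilani's share (₹30,000) is divided into 2 shares of ₹15,000: Gemma and Freya each take ₹15,000.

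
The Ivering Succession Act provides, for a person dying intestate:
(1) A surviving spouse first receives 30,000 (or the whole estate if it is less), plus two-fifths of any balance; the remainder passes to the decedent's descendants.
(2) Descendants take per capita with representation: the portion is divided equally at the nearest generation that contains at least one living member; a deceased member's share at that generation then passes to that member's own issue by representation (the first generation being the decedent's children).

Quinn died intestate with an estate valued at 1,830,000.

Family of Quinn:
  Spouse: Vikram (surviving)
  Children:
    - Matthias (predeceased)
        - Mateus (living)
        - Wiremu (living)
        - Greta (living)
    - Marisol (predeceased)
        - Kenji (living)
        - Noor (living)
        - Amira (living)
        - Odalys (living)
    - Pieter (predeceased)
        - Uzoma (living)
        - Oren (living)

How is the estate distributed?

Vikram first takes 30,000, leaving a balance of 1,800,000. Vikram then takes two-fifths of the balance (720,000), for a total of 750,000. The remaining 1,080,000 passes to the descendants.
No child survives, so the initial division is made at the grandchildren's generation.
The descendants' portion (1,080,000) is divided into 9 shares of 120,000: Mateus, Wiremu, Greta, Kenji, Noor, Amira, Odalys, Uzoma, and Oren each take 120,000.

Vikram: 750,000; Mateus: 120,000; Wiremu: 120,000; Greta: 120,000; Kenji: 120,000; Noor: 120,000; Amira: 120,000; Odalys: 120,000; Uzoma: 120,000; Oren: 120,000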